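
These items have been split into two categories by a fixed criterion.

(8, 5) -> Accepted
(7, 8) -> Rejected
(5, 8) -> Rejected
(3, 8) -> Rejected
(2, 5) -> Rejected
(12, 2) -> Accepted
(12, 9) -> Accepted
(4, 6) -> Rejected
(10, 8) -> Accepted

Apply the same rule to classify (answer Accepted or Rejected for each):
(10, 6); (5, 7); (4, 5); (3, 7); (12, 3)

The pattern is that an item is 'Accepted' exactly when: first > second.
Accepted: (10, 6), since 10 > 6.
Rejected: (5, 7), since 5 < 7.
Rejected: (4, 5), since 4 < 5.
Rejected: (3, 7), since 3 < 7.
Accepted: (12, 3), since 12 > 3.

Accepted, Rejected, Rejected, Rejected, Accepted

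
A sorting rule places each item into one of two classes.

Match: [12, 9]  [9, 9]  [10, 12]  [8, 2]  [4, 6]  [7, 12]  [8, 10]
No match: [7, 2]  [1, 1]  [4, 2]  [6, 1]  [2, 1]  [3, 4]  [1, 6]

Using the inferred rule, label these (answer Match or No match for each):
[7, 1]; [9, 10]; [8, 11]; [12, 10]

The rule appears to be: sum ≥ 10.
[7, 1] → 7+1 = 8 → No match. [9, 10] → 9+10 = 19 → Match. [8, 11] → 8+11 = 19 → Match. [12, 10] → 12+10 = 22 → Match.

No match, Match, Match, Match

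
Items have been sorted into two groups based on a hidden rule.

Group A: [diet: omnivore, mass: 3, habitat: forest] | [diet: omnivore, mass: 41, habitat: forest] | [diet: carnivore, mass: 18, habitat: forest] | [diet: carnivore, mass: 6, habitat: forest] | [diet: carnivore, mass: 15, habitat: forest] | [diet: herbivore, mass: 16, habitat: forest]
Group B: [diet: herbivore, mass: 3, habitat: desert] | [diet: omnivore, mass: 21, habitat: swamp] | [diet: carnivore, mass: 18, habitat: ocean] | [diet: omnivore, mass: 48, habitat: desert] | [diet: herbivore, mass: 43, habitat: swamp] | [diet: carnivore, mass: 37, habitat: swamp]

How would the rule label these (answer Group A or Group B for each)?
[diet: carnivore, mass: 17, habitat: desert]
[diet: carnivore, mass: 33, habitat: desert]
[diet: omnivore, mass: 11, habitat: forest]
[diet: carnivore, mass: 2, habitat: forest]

Group B, Group B, Group A, Group A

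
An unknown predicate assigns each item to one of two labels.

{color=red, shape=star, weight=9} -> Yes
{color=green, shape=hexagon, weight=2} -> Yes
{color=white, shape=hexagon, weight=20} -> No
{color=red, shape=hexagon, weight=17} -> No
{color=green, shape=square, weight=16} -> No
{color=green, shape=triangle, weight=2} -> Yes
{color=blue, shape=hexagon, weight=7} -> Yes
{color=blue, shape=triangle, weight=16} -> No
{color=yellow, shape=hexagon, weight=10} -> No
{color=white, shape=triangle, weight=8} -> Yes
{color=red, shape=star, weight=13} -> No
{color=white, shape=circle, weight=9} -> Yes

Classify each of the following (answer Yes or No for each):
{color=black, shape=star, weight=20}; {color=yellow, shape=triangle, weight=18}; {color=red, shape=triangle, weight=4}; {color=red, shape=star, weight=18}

No, No, Yes, No

The common property of the 'Yes' items is: weight ≤ 9. No 'No' item has it.
{color=black, shape=star, weight=20}: weight = 20, does not satisfy this → No. {color=yellow, shape=triangle, weight=18}: weight = 18, does not satisfy this → No. {color=red, shape=triangle, weight=4}: weight = 4, matches → Yes. {color=red, shape=star, weight=18}: weight = 18, does not satisfy this → No.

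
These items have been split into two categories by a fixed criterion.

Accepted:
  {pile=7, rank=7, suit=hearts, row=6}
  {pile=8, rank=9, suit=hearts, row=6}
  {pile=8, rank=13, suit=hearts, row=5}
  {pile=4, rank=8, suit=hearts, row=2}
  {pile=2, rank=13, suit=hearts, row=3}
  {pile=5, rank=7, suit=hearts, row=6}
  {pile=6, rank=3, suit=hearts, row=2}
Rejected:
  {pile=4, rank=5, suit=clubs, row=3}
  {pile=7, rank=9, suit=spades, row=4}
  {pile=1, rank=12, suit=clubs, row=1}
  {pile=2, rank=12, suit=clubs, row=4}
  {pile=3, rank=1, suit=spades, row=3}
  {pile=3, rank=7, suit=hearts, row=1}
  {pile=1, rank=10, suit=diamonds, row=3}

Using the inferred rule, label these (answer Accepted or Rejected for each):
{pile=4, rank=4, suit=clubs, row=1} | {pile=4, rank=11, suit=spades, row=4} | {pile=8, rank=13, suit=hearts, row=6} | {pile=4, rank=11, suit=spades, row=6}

The distinguishing property — suit is hearts AND row ≥ 2 — holds for all the 'Accepted' cases and none of the 'Rejected' cases.

Rejected, Rejected, Accepted, Rejected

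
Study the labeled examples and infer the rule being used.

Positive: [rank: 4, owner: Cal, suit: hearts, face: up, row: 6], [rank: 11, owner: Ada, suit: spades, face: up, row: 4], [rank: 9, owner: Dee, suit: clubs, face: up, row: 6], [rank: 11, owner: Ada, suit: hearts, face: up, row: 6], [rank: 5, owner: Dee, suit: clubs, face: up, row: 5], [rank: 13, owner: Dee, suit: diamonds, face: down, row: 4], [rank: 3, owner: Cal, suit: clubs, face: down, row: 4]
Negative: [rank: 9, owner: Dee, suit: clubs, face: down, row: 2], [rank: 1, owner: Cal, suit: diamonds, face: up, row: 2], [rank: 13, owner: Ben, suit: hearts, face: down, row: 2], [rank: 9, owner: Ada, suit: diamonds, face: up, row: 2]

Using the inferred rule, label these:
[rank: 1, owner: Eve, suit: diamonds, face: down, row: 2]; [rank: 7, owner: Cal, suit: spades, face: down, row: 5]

Negative, Positive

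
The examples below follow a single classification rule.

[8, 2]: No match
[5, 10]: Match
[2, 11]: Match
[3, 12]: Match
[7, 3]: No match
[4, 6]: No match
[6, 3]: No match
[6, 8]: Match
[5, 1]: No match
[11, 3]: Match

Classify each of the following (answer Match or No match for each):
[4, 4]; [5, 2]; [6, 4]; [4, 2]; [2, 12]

No match, No match, No match, No match, Match

A rule that fits every label: sum ≥ 13 — true of each 'Match' example, false of each 'No match' one.
[4, 4]: No match (4+4 = 8).
[5, 2]: No match (5+2 = 7).
[6, 4]: No match (6+4 = 10).
[4, 2]: No match (4+2 = 6).
[2, 12]: Match (2+12 = 14).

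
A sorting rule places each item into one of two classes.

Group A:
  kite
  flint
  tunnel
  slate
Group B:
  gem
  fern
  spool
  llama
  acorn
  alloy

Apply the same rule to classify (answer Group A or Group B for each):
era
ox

Group B, Group B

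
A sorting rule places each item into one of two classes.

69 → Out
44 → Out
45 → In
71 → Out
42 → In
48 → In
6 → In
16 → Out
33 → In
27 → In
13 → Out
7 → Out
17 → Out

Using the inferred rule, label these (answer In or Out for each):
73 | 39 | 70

'In' ⟺ multiple of 3 AND at most 48.

Out, In, Out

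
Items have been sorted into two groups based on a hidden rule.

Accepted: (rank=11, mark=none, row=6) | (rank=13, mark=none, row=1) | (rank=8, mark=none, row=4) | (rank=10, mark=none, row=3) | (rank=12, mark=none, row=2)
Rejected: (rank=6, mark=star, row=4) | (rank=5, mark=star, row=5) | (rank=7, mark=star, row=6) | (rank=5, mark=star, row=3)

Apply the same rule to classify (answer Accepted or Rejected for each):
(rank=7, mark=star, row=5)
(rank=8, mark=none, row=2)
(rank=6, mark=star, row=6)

Rejected, Accepted, Rejected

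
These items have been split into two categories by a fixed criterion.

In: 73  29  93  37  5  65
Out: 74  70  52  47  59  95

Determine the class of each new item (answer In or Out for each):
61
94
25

In, Out, In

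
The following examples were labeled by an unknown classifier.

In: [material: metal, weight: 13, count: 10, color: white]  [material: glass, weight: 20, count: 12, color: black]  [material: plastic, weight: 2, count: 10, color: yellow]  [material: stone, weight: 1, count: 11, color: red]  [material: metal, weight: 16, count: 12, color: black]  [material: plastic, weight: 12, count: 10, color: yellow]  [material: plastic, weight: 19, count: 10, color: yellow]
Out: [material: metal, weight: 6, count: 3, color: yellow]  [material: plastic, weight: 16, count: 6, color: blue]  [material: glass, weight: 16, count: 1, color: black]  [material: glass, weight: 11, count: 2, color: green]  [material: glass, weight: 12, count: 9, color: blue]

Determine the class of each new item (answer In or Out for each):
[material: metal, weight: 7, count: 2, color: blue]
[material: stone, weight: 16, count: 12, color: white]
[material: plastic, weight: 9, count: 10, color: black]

Out, In, In

The common property of the 'In' items is: count ≥ 10. No 'Out' item has it.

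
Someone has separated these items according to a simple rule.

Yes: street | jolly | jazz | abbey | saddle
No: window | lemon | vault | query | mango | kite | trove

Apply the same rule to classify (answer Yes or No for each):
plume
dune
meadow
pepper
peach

Every 'Yes' example satisfies: has a double letter. None of the 'No' examples do.
plume: no doubled letter — does not satisfy this, so No. dune: no doubled letter — does not satisfy this, so No. meadow: no doubled letter — does not satisfy this, so No. pepper: 'pp' doubled — fits, so Yes. peach: no doubled letter — does not satisfy this, so No.

No, No, No, Yes, No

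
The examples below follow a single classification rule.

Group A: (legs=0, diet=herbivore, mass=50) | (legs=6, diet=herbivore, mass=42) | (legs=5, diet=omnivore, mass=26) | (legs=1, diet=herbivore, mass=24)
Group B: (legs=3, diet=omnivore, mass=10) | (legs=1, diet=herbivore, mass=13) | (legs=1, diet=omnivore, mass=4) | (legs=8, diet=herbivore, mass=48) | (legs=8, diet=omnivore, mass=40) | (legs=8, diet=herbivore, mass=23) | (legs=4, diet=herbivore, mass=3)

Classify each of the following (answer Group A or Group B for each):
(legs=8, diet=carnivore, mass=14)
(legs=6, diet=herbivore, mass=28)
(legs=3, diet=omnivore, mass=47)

The pattern is that an item is 'Group A' exactly when: mass ≥ 23 AND legs ≤ 6.
(legs=8, diet=carnivore, mass=14) — mass = 14, legs = 8, hence Group B. (legs=6, diet=herbivore, mass=28) — mass = 28, legs = 6, hence Group A. (legs=3, diet=omnivore, mass=47) — mass = 47, legs = 3, hence Group A.

Group B, Group A, Group A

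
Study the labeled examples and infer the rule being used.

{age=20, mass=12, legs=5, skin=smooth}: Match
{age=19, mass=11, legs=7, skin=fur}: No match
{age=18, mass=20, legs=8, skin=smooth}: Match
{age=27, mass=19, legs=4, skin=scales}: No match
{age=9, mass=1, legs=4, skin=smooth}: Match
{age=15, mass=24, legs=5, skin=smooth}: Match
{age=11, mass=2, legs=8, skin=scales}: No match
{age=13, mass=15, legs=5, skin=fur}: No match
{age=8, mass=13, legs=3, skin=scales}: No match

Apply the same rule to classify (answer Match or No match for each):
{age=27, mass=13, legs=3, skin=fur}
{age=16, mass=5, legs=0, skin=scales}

No match, No match

One predicate separates the groups cleanly: skin is smooth.
No match: {age=27, mass=13, legs=3, skin=fur}, since skin is fur. No match: {age=16, mass=5, legs=0, skin=scales}, since skin is scales.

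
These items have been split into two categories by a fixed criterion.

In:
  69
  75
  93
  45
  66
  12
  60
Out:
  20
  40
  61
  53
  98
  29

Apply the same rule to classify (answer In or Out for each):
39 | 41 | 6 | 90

One predicate separates the groups cleanly: multiple of 3.

In, Out, In, In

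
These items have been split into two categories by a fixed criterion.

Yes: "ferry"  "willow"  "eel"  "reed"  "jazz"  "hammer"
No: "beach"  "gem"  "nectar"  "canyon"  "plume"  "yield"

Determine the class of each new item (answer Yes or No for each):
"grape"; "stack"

No, No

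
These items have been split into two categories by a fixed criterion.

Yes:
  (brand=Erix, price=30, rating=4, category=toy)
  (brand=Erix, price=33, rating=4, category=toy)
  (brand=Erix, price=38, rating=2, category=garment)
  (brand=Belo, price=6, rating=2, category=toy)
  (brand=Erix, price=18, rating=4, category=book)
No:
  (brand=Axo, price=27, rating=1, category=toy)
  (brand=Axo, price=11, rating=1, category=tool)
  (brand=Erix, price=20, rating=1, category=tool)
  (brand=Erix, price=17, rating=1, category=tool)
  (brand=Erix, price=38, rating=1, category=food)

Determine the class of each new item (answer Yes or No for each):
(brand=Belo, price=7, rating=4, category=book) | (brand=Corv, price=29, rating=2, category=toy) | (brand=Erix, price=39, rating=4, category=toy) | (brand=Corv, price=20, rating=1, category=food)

Rule: rating ≥ 2. This holds for each 'Yes' example and fails for each 'No' one.

Yes, Yes, Yes, No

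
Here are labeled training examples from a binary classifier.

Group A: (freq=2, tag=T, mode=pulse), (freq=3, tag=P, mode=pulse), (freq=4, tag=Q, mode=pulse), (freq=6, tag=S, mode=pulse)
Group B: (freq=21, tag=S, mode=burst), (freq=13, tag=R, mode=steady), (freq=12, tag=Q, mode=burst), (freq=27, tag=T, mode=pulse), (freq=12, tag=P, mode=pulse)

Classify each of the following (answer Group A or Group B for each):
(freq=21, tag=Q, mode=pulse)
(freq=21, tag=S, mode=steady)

'Group A' ⟺ freq ≤ 6.
(freq=21, tag=Q, mode=pulse): freq = 21 — doesn't match, so Group B. (freq=21, tag=S, mode=steady): freq = 21 — doesn't match, so Group B.

Group B, Group B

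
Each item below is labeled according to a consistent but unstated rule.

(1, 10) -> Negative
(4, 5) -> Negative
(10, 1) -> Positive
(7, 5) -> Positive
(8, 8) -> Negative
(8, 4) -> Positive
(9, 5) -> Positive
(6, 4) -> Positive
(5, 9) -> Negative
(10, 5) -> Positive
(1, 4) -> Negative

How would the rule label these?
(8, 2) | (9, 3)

The classifier is using: first > second.

Positive, Positive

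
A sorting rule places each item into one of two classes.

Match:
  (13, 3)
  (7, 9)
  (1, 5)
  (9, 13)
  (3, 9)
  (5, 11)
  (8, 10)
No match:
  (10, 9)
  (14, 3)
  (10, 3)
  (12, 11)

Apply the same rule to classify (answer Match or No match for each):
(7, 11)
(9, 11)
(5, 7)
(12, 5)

Match, Match, Match, No match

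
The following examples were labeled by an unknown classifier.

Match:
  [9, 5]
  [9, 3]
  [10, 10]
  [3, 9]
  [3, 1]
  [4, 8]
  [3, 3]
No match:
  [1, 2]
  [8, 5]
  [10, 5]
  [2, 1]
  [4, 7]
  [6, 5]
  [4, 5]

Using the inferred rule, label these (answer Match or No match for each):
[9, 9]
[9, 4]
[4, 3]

Match, No match, No match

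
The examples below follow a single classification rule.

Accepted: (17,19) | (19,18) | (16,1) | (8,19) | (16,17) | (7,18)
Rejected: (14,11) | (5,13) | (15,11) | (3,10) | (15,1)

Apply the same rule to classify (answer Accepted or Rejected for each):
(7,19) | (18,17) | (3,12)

Accepted, Accepted, Rejected

Every 'Accepted' example satisfies: max ≥ 16. None of the 'Rejected' examples do.
(7,19): max 19, has this property → Accepted.
(18,17): max 18, has this property → Accepted.
(3,12): max 12, doesn't match → Rejected.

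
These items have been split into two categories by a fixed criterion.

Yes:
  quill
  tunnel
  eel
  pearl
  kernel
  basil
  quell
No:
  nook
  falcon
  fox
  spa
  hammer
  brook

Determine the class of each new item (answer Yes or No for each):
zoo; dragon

One predicate separates the groups cleanly: ends with 'l'.
zoo → ends with 'o' → No. dragon → ends with 'n' → No.

No, No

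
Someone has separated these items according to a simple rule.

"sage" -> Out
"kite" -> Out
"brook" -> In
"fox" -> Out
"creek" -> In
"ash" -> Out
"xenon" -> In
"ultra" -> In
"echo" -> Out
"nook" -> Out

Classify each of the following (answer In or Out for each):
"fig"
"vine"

Out, Out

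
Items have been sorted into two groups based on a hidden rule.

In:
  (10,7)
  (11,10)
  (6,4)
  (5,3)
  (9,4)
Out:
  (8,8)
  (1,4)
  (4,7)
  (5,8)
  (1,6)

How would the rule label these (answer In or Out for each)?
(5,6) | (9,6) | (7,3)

Out, In, In

The pattern is that an item is 'In' exactly when: first > second.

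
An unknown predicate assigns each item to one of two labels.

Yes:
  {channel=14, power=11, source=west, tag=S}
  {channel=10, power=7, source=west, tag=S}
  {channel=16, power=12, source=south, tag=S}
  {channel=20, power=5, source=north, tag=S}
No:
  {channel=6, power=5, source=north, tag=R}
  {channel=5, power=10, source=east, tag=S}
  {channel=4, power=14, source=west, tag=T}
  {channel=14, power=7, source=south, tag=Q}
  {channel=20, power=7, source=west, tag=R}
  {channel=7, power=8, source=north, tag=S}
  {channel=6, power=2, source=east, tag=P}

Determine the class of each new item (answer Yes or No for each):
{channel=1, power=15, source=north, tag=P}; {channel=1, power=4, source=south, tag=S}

The common property of the 'Yes' items is: tag is S AND channel ≥ 10. No 'No' item has it.
{channel=1, power=15, source=north, tag=P}: tag is P, channel = 1, does not satisfy this → No.
{channel=1, power=4, source=south, tag=S}: tag is S, channel = 1, does not satisfy this → No.

No, No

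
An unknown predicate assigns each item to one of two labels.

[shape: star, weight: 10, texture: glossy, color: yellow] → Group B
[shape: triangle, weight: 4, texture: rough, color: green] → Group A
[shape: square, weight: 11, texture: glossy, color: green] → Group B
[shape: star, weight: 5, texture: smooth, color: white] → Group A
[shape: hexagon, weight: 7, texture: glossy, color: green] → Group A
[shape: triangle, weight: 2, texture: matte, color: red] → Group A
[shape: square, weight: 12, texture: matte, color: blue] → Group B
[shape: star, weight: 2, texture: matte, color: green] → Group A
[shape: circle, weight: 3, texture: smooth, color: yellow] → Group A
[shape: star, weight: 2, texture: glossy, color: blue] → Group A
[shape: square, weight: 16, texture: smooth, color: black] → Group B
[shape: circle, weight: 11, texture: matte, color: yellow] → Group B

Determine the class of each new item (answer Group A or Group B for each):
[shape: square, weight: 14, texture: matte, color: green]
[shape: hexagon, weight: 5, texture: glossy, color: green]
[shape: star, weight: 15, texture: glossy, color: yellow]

All 'Group A' examples share one property — weight ≤ 7 — and every 'Group B' example lacks it.

Group B, Group A, Group B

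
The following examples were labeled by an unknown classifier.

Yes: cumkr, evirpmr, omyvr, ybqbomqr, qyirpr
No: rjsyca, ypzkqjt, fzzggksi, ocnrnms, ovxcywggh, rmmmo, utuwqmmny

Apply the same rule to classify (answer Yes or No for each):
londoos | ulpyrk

Looking at the examples, the only property every 'Yes' case has and every 'No' case lacks is: ends with 'r'.
londoos → ends with 's' → No.
ulpyrk → ends with 'k' → No.

No, No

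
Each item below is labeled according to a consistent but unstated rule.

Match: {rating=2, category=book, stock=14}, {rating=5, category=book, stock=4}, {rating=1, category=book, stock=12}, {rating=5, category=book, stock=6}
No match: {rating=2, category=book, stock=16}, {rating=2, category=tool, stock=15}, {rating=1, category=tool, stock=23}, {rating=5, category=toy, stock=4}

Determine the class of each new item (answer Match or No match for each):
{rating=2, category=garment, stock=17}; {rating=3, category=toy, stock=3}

The distinguishing property — category is book AND stock ≤ 14 — holds for all the 'Match' cases and none of the 'No match' cases.
{rating=2, category=garment, stock=17}: category is garment, stock = 17, does not fit → No match.
{rating=3, category=toy, stock=3}: category is toy, stock = 3, does not fit → No match.

No match, No match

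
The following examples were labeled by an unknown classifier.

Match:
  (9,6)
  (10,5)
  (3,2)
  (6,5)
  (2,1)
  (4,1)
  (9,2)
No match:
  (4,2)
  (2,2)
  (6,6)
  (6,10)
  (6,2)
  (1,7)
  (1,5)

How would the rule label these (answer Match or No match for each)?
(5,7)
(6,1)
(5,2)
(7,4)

No match, Match, Match, Match

A rule that fits every label: sum is odd — true of each 'Match' example, false of each 'No match' one.
(5,7) → 5+7 = 12 → No match.
(6,1) → 6+1 = 7 → Match.
(5,2) → 5+2 = 7 → Match.
(7,4) → 7+4 = 11 → Match.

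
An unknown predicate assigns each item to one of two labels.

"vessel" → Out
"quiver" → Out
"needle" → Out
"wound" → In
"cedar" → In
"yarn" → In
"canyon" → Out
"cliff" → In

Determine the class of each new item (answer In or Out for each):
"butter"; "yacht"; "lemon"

The rule appears to be: length ≤ 5.

Out, In, In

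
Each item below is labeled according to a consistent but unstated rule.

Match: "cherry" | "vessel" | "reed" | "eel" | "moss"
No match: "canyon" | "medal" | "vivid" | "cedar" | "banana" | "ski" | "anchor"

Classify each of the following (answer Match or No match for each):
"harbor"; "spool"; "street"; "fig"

All 'Match' examples share one property — has a double letter — and every 'No match' example lacks it.
"harbor": no doubled letter, fails this test → No match. "spool": 'oo' doubled, qualifies → Match. "street": 'ee' doubled, qualifies → Match. "fig": no doubled letter, fails this test → No match.

No match, Match, Match, No match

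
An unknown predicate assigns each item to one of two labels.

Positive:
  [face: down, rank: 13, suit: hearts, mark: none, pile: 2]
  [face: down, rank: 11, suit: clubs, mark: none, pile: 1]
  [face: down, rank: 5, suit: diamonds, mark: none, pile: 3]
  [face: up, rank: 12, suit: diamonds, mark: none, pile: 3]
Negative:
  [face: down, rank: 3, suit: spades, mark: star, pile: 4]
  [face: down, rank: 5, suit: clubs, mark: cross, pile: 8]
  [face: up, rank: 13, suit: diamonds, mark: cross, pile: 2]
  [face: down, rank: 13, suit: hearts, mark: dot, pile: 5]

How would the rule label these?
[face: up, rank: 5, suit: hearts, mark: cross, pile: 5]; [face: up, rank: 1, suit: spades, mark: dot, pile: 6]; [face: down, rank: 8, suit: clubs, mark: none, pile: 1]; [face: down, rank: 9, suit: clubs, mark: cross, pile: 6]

'Positive' ⟺ mark is none.
Negative: [face: up, rank: 5, suit: hearts, mark: cross, pile: 5], since mark is cross.
Negative: [face: up, rank: 1, suit: spades, mark: dot, pile: 6], since mark is dot.
Positive: [face: down, rank: 8, suit: clubs, mark: none, pile: 1], since mark is none.
Negative: [face: down, rank: 9, suit: clubs, mark: cross, pile: 6], since mark is cross.

Negative, Negative, Positive, Negative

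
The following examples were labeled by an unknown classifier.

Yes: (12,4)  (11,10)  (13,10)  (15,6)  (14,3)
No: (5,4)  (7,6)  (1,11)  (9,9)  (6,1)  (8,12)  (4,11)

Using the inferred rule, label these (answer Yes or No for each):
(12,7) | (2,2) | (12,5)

Rule: first ≥ 10. This holds for each 'Yes' example and fails for each 'No' one.
(12,7): first 12, checks out → Yes.
(2,2): first 2, fails the rule → No.
(12,5): first 12, checks out → Yes.

Yes, No, Yes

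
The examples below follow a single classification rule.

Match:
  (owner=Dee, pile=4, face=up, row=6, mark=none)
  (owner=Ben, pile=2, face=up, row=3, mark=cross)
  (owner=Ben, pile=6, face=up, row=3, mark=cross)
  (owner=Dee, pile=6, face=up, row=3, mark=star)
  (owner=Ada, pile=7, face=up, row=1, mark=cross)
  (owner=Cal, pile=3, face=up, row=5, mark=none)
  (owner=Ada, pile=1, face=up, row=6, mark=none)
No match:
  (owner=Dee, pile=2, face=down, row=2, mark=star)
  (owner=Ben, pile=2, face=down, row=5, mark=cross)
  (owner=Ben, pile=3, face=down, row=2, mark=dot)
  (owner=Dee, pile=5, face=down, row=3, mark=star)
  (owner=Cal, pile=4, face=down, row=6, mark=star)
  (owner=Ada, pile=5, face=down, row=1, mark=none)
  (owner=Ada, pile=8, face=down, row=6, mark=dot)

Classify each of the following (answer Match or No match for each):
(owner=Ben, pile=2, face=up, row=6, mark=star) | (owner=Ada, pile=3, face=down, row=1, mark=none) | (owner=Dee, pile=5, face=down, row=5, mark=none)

One predicate separates the groups cleanly: face is up.
(owner=Ben, pile=2, face=up, row=6, mark=star) — face is up, hence Match. (owner=Ada, pile=3, face=down, row=1, mark=none) — face is down, hence No match. (owner=Dee, pile=5, face=down, row=5, mark=none) — face is down, hence No match.

Match, No match, No match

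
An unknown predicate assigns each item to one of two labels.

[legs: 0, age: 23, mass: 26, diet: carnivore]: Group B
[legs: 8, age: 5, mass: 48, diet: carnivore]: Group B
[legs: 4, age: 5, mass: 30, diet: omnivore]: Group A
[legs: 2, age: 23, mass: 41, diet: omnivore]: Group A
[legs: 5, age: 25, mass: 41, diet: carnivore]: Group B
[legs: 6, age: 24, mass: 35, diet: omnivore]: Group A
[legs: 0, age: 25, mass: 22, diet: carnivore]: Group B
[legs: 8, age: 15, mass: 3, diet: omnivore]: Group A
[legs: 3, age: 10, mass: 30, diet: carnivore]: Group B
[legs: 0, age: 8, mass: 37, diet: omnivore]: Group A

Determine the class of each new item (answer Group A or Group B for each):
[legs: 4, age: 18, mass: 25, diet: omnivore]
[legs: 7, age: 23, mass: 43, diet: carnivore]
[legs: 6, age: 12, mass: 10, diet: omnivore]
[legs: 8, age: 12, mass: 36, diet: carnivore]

The classifier is using: diet is omnivore.
[legs: 4, age: 18, mass: 25, diet: omnivore]: diet is omnivore, satisfies this → Group A.
[legs: 7, age: 23, mass: 43, diet: carnivore]: diet is carnivore, does not pass → Group B.
[legs: 6, age: 12, mass: 10, diet: omnivore]: diet is omnivore, satisfies this → Group A.
[legs: 8, age: 12, mass: 36, diet: carnivore]: diet is carnivore, does not pass → Group B.

Group A, Group B, Group A, Group B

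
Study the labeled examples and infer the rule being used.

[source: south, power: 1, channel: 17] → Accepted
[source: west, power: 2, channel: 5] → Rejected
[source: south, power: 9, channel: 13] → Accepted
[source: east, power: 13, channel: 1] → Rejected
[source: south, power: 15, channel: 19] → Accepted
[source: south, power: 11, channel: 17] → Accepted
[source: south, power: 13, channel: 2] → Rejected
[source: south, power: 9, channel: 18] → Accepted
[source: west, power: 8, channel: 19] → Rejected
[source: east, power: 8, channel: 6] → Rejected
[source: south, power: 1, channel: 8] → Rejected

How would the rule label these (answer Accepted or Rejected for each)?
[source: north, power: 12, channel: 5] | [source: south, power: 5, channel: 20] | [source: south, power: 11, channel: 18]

Rejected, Accepted, Accepted

A rule that fits every label: source is south AND channel ≥ 13 — true of each 'Accepted' example, false of each 'Rejected' one.
[source: north, power: 12, channel: 5]: source is north, channel = 5, fails this test → Rejected.
[source: south, power: 5, channel: 20]: source is south, channel = 20, passes → Accepted.
[source: south, power: 11, channel: 18]: source is south, channel = 18, passes → Accepted.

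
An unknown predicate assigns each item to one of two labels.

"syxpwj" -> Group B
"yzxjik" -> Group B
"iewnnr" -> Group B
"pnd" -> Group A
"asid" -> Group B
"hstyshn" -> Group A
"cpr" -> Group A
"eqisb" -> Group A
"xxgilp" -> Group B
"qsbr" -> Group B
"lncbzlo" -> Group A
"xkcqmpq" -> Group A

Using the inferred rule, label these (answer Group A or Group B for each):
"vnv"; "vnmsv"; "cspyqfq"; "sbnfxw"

Group A, Group A, Group A, Group B

The simplest hypothesis consistent with all the labels is: odd length.
Group A: "vnv", since length 3.
Group A: "vnmsv", since length 5.
Group A: "cspyqfq", since length 7.
Group B: "sbnfxw", since length 6.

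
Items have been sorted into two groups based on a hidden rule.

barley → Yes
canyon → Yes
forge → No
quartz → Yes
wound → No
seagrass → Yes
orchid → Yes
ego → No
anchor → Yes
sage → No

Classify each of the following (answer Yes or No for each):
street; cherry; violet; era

All 'Yes' examples share one property — length ≥ 6 — and every 'No' example lacks it.
street: length 6 — fits, so Yes.
cherry: length 6 — fits, so Yes.
violet: length 6 — fits, so Yes.
era: length 3 — fails the rule, so No.

Yes, Yes, Yes, No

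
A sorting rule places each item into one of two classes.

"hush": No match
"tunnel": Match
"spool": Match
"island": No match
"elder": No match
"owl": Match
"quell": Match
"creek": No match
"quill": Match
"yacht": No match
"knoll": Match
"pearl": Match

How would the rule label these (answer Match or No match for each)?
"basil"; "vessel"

Rule: ends with 'l'. This holds for each 'Match' example and fails for each 'No match' one.

Match, Match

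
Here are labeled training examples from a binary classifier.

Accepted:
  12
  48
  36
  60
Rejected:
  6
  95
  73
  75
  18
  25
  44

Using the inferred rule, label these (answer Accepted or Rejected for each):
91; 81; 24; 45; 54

Rejected, Rejected, Accepted, Rejected, Rejected

The classifier is using: multiple of 12.
91: 91 = 12·7 + 7, does not pass → Rejected. 81: 81 = 12·6 + 9, does not pass → Rejected. 24: 24 = 12·2, matches → Accepted. 45: 45 = 12·3 + 9, does not pass → Rejected. 54: 54 = 12·4 + 6, does not pass → Rejected.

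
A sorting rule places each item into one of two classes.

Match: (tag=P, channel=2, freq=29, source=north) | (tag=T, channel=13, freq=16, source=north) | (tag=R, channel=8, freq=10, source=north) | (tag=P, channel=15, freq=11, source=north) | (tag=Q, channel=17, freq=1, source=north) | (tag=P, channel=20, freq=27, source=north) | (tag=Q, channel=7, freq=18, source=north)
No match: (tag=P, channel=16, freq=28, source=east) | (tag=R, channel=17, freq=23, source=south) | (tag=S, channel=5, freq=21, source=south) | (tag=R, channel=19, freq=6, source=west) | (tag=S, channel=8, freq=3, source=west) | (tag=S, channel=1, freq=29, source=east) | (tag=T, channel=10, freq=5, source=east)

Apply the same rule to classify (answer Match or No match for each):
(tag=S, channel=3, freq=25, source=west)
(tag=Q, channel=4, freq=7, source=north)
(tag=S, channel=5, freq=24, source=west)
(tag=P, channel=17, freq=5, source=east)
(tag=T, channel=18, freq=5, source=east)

No match, Match, No match, No match, No match

The rule appears to be: source is north.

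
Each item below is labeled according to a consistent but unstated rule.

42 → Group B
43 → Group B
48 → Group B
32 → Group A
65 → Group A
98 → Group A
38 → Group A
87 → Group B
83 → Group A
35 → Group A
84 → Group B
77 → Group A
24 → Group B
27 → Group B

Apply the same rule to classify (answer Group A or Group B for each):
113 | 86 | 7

The rule appears to be: ≡ 2 (mod 3).
113: 113 mod 3 = 2 — qualifies, so Group A. 86: 86 mod 3 = 2 — qualifies, so Group A. 7: 7 mod 3 = 1 — does not fit, so Group B.

Group A, Group A, Group B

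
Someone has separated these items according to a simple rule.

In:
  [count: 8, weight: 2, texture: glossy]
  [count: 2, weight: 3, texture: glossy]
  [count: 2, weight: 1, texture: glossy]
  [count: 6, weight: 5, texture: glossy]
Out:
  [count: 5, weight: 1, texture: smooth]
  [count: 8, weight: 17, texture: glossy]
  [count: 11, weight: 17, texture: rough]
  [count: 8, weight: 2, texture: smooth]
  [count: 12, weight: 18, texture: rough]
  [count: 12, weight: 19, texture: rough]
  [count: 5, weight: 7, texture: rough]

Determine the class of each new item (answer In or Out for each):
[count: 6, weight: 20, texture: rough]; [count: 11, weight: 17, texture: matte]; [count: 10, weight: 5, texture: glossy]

Out, Out, In

Rule: texture is glossy AND weight ≤ 5. This holds for each 'In' example and fails for each 'Out' one.
[count: 6, weight: 20, texture: rough]: Out (texture is rough, weight = 20).
[count: 11, weight: 17, texture: matte]: Out (texture is matte, weight = 17).
[count: 10, weight: 5, texture: glossy]: In (texture is glossy, weight = 5).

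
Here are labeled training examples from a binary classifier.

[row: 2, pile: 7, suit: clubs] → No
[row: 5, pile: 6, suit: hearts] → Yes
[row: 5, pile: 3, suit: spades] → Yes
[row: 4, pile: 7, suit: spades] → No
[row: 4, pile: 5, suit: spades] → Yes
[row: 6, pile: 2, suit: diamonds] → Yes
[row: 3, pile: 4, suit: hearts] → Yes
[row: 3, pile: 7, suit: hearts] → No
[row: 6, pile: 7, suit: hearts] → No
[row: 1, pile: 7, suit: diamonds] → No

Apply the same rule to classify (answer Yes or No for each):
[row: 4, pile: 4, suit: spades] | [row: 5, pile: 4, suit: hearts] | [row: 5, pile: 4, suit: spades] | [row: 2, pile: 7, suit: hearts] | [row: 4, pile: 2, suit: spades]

Yes, Yes, Yes, No, Yes

The simplest hypothesis consistent with all the labels is: pile ≤ 6.
Yes: [row: 4, pile: 4, suit: spades], since pile = 4. Yes: [row: 5, pile: 4, suit: hearts], since pile = 4. Yes: [row: 5, pile: 4, suit: spades], since pile = 4. No: [row: 2, pile: 7, suit: hearts], since pile = 7. Yes: [row: 4, pile: 2, suit: spades], since pile = 2.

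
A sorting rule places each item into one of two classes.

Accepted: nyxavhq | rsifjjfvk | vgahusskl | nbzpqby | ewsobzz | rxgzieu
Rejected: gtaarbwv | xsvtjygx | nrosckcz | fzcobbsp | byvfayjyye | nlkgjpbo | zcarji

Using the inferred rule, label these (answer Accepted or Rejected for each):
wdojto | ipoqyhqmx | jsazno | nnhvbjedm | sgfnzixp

The simplest hypothesis consistent with all the labels is: odd length.
Rejected: wdojto, since length 6.
Accepted: ipoqyhqmx, since length 9.
Rejected: jsazno, since length 6.
Accepted: nnhvbjedm, since length 9.
Rejected: sgfnzixp, since length 8.

Rejected, Accepted, Rejected, Accepted, Rejected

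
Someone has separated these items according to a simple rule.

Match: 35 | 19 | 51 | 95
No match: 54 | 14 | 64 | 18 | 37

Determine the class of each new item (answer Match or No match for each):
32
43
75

The simplest hypothesis consistent with all the labels is: ≡ 3 (mod 4).

No match, Match, Match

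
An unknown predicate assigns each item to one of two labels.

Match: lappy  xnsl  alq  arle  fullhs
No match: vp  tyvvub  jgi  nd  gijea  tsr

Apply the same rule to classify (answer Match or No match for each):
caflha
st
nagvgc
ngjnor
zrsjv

Match, No match, No match, No match, No match

A rule that fits every label: contains 'l' — true of each 'Match' example, false of each 'No match' one.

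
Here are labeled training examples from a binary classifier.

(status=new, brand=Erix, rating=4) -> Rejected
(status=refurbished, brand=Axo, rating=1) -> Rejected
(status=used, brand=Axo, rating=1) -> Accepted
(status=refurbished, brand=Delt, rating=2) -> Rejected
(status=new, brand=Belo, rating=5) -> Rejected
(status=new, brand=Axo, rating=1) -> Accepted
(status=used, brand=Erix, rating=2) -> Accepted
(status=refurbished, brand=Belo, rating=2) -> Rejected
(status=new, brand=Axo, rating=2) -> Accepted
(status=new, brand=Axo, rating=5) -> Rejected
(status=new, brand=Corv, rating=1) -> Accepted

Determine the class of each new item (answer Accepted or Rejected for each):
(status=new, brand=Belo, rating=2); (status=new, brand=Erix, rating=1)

Rule: status is not refurbished AND rating ≤ 2. This holds for each 'Accepted' example and fails for each 'Rejected' one.
(status=new, brand=Belo, rating=2) → status is new, rating = 2 → Accepted. (status=new, brand=Erix, rating=1) → status is new, rating = 1 → Accepted.

Accepted, Accepted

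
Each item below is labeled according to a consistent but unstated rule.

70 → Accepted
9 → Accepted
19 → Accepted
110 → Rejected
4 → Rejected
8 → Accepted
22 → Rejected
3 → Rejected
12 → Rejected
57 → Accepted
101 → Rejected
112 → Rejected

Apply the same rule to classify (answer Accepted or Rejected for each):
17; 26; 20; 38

The pattern is that an item is 'Accepted' exactly when: digit sum ≥ 5.
17: digit sum 1+7 = 8 — meets the rule, so Accepted. 26: digit sum 2+6 = 8 — meets the rule, so Accepted. 20: digit sum 2+0 = 2 — does not pass, so Rejected. 38: digit sum 3+8 = 11 — meets the rule, so Accepted.

Accepted, Accepted, Rejected, Accepted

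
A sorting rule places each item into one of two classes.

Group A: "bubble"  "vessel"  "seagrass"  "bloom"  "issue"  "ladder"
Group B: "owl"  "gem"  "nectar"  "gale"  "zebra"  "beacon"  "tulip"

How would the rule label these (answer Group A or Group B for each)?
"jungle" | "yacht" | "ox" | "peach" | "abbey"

The simplest hypothesis consistent with all the labels is: has a double letter.
"jungle" — no doubled letter, hence Group B.
"yacht" — no doubled letter, hence Group B.
"ox" — no doubled letter, hence Group B.
"peach" — no doubled letter, hence Group B.
"abbey" — 'bb' doubled, hence Group A.

Group B, Group B, Group B, Group B, Group A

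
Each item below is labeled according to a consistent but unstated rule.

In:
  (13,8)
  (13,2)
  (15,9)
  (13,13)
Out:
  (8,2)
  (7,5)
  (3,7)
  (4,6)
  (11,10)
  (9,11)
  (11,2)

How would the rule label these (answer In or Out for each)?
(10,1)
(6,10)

Out, Out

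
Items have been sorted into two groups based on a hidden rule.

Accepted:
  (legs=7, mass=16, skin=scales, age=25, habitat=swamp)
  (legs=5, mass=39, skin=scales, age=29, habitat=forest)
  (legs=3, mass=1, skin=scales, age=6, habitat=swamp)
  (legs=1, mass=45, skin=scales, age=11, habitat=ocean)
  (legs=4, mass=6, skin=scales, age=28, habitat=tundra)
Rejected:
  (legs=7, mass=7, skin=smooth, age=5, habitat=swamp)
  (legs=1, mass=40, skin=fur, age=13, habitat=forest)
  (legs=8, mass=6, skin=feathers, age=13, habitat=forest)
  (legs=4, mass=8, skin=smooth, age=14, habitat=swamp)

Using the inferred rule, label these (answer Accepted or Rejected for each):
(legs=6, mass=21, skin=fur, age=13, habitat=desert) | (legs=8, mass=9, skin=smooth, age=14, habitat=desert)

Rejected, Rejected

Rule: skin is scales. This holds for each 'Accepted' example and fails for each 'Rejected' one.
(legs=6, mass=21, skin=fur, age=13, habitat=desert): skin is fur, does not fit → Rejected.
(legs=8, mass=9, skin=smooth, age=14, habitat=desert): skin is smooth, does not fit → Rejected.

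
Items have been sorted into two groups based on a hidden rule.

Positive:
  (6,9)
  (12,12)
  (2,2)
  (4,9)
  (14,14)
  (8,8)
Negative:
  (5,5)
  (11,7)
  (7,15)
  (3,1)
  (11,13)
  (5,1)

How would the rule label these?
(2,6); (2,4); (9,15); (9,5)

Positive, Positive, Negative, Negative

One predicate separates the groups cleanly: first is even.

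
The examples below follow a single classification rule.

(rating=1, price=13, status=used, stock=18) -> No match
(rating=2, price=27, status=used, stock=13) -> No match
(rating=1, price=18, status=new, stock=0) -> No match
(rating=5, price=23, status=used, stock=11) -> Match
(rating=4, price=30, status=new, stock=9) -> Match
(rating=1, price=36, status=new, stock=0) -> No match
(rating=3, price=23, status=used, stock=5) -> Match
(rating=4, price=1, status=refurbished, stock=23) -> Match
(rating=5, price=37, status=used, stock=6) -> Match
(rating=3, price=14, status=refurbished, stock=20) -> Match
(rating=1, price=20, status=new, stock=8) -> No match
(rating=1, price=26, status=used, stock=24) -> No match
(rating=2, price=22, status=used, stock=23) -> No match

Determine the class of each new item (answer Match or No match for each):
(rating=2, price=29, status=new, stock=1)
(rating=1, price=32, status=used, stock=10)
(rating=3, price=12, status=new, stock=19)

No match, No match, Match

The classifier is using: rating ≥ 3.
(rating=2, price=29, status=new, stock=1): No match (rating = 2).
(rating=1, price=32, status=used, stock=10): No match (rating = 1).
(rating=3, price=12, status=new, stock=19): Match (rating = 3).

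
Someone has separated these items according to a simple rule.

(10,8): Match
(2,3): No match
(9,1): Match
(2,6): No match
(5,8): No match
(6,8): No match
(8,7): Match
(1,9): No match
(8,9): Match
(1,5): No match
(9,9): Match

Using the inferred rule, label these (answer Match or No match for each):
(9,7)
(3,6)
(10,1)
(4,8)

Match, No match, Match, No match

The classifier is using: first ≥ 7.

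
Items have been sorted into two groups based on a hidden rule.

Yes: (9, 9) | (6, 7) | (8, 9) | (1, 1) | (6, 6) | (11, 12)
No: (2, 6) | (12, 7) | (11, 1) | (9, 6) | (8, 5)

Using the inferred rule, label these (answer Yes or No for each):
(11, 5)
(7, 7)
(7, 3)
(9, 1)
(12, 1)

One predicate separates the groups cleanly: |first − second| ≤ 1.
No: (11, 5), since |11−5| = 6.
Yes: (7, 7), since |7−7| = 0.
No: (7, 3), since |7−3| = 4.
No: (9, 1), since |9−1| = 8.
No: (12, 1), since |12−1| = 11.

No, Yes, No, No, No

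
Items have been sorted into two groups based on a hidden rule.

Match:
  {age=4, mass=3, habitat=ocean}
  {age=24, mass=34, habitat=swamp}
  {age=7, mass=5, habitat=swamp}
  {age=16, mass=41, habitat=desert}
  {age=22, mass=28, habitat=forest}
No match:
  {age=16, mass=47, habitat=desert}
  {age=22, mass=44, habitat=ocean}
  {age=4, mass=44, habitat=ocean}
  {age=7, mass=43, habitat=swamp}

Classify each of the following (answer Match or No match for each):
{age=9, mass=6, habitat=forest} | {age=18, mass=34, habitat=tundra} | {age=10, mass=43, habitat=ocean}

Match, Match, No match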